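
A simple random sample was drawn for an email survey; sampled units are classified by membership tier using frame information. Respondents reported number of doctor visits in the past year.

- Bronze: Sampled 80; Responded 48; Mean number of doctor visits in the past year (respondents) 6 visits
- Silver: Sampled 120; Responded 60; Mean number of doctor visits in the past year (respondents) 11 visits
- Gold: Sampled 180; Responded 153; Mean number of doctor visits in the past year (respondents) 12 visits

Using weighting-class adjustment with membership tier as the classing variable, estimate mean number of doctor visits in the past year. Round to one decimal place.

10.4

Response rates by class: Bronze 48/80 = 60%, Silver 60/120 = 50%, Gold 153/180 = 85%.
With weight = n_sampled/n_responded per class, the weighted class total is n_sampled:
  Bronze: 80 × 6 = 480
  Silver: 120 × 11 = 1320
  Gold: 180 × 12 = 2160
Adjusted estimate = 3960 / 380 = 10.4211 → 10.4.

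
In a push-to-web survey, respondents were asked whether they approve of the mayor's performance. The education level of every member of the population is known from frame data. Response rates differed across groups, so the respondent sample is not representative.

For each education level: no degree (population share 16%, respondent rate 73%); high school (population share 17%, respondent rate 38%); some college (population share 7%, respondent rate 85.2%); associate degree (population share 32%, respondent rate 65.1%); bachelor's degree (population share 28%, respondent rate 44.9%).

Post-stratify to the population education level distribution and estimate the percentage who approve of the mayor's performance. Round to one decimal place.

57.5%

Post-stratification weights by population share, not respondent share:
  no degree: 0.16 × 73 = 11.68
  high school: 0.17 × 38 = 6.46
  some college: 0.07 × 85.2 = 5.964
  associate degree: 0.32 × 65.1 = 20.832
  bachelor's degree: 0.28 × 44.9 = 12.572
Post-stratified estimate = 57.508 → 57.5%.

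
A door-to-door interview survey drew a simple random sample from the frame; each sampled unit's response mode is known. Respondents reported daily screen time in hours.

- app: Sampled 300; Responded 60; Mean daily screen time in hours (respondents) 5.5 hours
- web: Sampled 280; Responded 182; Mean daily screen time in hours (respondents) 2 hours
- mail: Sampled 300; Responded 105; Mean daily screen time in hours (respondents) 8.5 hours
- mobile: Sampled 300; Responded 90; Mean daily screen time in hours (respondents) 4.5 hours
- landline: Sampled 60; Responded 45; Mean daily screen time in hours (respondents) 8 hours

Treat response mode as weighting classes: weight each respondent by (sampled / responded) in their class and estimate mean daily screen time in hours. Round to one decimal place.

Class response rates: app 60/300 = 20%, web 182/280 = 65%, mail 105/300 = 35%, mobile 90/300 = 30%, landline 45/60 = 75%.
With weight = n_sampled/n_responded per class, the weighted class total is n_sampled:
  app: 300 × 5.5 = 1650
  web: 280 × 2 = 560
  mail: 300 × 8.5 = 2550
  mobile: 300 × 4.5 = 1350
  landline: 60 × 8 = 480
Adjusted estimate = 6590 / 1,240 = 5.31452 → 5.3.

5.3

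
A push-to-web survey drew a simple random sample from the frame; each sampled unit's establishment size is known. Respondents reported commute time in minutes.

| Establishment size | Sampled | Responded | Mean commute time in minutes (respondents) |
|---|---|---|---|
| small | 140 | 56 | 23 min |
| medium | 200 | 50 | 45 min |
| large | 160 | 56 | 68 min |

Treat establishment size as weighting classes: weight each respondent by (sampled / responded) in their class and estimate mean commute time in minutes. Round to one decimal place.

46.2

Class response rates: small 56/140 = 40%, medium 50/200 = 25%, large 56/160 = 35%.
Weighting each respondent by the inverse class response rate inflates each class back to its sampled size, so the class weight is n_sampled:
  small: 140 × 23 = 3220
  medium: 200 × 45 = 9000
  large: 160 × 68 = 10,880
Adjusted estimate = 23,100 / 500 = 46.2 → 46.2.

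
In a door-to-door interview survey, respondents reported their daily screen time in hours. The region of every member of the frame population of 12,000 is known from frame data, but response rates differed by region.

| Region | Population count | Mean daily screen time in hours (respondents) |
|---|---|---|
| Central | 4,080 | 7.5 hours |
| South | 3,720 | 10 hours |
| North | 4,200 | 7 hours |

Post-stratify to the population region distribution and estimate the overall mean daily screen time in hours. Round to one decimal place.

Post-stratification weights by population share, not respondent share:
  Central: (4,080/12,000) × 7.5 = 2.55
  South: (3,720/12,000) × 10 = 3.1
  North: (4,200/12,000) × 7 = 2.45
Post-stratified estimate = 8.1 → 8.1.

8.1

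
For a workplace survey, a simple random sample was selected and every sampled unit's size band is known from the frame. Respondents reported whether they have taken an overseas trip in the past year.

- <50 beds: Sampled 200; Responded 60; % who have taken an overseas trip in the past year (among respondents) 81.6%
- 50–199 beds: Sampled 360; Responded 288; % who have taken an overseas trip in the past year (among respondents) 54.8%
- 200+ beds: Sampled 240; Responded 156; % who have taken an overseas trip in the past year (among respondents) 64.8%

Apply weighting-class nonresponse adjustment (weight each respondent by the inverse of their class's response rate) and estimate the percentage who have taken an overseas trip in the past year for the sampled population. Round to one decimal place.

64.5%

Response rates by class: <50 beds 60/200 = 30%, 50–199 beds 288/360 = 80%, 200+ beds 156/240 = 65%.
Weighting each respondent by the inverse class response rate inflates each class back to its sampled size, so the class weight is n_sampled:
  <50 beds: 200 × 81.6 = 16320
  50–199 beds: 360 × 54.8 = 19,728
  200+ beds: 240 × 64.8 = 15,552
Adjusted estimate = 51,600 / 800 = 64.5 → 64.5%.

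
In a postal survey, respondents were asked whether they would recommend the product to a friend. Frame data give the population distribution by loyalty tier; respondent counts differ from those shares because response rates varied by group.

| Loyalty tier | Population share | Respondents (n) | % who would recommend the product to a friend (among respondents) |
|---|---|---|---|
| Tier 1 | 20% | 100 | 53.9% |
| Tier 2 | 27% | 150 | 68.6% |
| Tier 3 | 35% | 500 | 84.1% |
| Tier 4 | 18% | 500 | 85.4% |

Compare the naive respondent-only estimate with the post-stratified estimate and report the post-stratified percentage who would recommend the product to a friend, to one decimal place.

74.1%

Unadjusted (pooled respondent) estimate weights by respondent counts:
  (100/1250)×53.9 + (150/1250)×68.6 + (500/1250)×84.1 + (500/1250)×85.4 = 80.344%
Post-stratified estimate weights by population shares:
  0.2×53.9 + 0.27×68.6 + 0.35×84.1 + 0.18×85.4 = 74.109%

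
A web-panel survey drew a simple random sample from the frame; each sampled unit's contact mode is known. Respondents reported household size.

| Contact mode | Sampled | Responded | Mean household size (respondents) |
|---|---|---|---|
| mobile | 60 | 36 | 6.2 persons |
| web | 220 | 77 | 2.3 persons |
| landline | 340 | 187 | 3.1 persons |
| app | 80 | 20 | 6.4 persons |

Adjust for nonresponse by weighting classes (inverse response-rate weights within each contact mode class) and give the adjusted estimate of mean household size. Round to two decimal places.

Response rates by class: mobile 36/60 = 60%, web 77/220 = 35%, landline 187/340 = 55%, app 20/80 = 25%.
Weighting each respondent by the inverse class response rate inflates each class back to its sampled size, so the class weight is n_sampled:
  mobile: 60 × 6.2 = 372
  web: 220 × 2.3 = 506
  landline: 340 × 3.1 = 1054
  app: 80 × 6.4 = 512
Adjusted estimate = 2444 / 700 = 3.49143 → 3.49.

3.49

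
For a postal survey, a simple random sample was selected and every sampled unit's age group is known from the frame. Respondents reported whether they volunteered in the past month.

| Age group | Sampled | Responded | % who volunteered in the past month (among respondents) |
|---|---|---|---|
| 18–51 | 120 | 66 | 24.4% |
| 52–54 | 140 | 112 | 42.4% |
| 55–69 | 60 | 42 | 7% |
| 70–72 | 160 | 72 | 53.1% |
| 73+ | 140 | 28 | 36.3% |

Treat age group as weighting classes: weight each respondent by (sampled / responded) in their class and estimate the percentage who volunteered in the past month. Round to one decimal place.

Response rates by class: 18–51 66/120 = 55%, 52–54 112/140 = 80%, 55–69 42/60 = 70%, 70–72 72/160 = 45%, 73+ 28/140 = 20%.
Each respondent's weight = sampled/responded in their class; summing within a class gives n_sampled, so:
  18–51: 120 × 24.4 = 2928
  52–54: 140 × 42.4 = 5936
  55–69: 60 × 7 = 420
  70–72: 160 × 53.1 = 8496
  73+: 140 × 36.3 = 5082
Adjusted estimate = 22,862 / 620 = 36.8742 → 36.9%.

36.9%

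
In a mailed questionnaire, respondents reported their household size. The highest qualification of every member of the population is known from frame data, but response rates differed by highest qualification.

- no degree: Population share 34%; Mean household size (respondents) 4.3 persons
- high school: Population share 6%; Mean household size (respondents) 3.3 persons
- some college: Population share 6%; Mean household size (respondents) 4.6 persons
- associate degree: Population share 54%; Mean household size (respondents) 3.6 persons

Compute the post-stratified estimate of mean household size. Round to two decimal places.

Post-stratification weights by population share, not respondent share:
  no degree: 0.34 × 4.3 = 1.462
  high school: 0.06 × 3.3 = 0.198
  some college: 0.06 × 4.6 = 0.276
  associate degree: 0.54 × 3.6 = 1.944
Post-stratified estimate = 3.88 → 3.88.

3.88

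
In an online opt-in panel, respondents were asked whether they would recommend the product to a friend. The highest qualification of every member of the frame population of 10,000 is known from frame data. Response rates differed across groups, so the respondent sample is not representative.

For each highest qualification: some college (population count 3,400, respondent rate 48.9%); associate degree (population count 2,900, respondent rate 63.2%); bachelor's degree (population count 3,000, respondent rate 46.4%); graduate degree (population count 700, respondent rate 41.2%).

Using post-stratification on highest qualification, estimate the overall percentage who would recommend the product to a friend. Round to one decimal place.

Each cell contributes population-share × respondent value:
  some college: (3,400/10,000) × 48.9 = 16.626
  associate degree: (2,900/10,000) × 63.2 = 18.328
  bachelor's degree: (3,000/10,000) × 46.4 = 13.92
  graduate degree: (700/10,000) × 41.2 = 2.884
Post-stratified estimate = 51.758 → 51.8%.

51.8%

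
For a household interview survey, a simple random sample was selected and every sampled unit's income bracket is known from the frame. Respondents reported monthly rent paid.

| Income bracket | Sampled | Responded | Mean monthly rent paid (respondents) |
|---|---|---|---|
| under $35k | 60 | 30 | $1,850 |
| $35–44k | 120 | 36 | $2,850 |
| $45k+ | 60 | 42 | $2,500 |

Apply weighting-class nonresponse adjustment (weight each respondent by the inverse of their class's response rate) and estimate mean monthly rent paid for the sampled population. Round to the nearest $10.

Response rates by class: under $35k 30/60 = 50%, $35–44k 36/120 = 30%, $45k+ 42/60 = 70%.
Inverse-response-rate weighting restores each class to its sampled count, so class totals weight by n_sampled:
  under $35k: 60 × 1850 = 111,000
  $35–44k: 120 × 2850 = 342,000
  $45k+: 60 × 2500 = 150,000
Adjusted estimate = 603,000 / 240 = 2512.5 → $2,510.

$2,510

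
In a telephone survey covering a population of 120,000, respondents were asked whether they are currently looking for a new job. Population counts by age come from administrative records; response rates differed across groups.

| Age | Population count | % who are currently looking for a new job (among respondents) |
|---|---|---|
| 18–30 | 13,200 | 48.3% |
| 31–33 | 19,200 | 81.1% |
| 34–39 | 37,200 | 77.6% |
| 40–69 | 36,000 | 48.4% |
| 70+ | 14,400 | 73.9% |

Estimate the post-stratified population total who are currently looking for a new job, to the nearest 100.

78,900

Each cell contributes its population count × the respondent rate:
  18–30: 13,200 × 48.3% = 6375.6
  31–33: 19,200 × 81.1% = 15571.2
  34–39: 37,200 × 77.6% = 28867.2
  40–69: 36,000 × 48.4% = 17,424
  70+: 14,400 × 73.9% = 10641.6
Estimated total = 78879.6 → 78,900.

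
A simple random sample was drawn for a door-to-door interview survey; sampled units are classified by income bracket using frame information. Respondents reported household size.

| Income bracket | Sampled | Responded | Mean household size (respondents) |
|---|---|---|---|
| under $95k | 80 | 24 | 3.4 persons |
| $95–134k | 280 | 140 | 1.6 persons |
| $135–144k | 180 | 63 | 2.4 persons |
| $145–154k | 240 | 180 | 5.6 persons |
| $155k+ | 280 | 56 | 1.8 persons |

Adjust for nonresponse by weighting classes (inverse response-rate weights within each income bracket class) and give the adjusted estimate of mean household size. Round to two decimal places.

2.83

Class response rates: under $95k 24/80 = 30%, $95–134k 140/280 = 50%, $135–144k 63/180 = 35%, $145–154k 180/240 = 75%, $155k+ 56/280 = 20%.
Inverse-response-rate weighting restores each class to its sampled count, so class totals weight by n_sampled:
  under $95k: 80 × 3.4 = 272
  $95–134k: 280 × 1.6 = 448
  $135–144k: 180 × 2.4 = 432
  $145–154k: 240 × 5.6 = 1344
  $155k+: 280 × 1.8 = 504
Adjusted estimate = 3000 / 1,060 = 2.83019 → 2.83.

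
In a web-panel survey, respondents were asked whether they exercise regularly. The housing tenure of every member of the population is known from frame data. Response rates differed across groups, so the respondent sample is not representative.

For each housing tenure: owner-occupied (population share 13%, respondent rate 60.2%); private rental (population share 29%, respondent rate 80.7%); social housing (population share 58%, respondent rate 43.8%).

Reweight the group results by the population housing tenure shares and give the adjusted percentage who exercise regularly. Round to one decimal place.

56.6%

Each cell contributes population-share × respondent value:
  owner-occupied: 0.13 × 60.2 = 7.826
  private rental: 0.29 × 80.7 = 23.403
  social housing: 0.58 × 43.8 = 25.404
Post-stratified estimate = 56.633 → 56.6%.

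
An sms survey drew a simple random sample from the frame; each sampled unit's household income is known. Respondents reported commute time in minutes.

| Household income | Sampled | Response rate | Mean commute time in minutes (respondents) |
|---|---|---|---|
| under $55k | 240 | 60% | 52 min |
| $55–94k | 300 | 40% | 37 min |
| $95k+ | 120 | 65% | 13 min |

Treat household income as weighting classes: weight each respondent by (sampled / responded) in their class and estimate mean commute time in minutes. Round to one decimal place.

Inverse-response-rate weighting restores each class to its sampled count, so class totals weight by n_sampled:
  under $55k: 240 × 52 = 12,480
  $55–94k: 300 × 37 = 11,100
  $95k+: 120 × 13 = 1560
Adjusted estimate = 25,140 / 660 = 38.0909 → 38.1.

38.1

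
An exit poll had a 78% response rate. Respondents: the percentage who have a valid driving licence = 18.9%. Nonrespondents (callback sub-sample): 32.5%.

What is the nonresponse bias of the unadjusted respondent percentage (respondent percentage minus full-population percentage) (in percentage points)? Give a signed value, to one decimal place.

Nonresponse fraction = 1 − 0.78 = 0.22.
Bias = (nonresponse fraction) × (respondent percentage − nonrespondent percentage)
     = 0.22 × (18.9 − 32.5) = 0.22 × -13.6 = -2.992.

-3.0 percentage points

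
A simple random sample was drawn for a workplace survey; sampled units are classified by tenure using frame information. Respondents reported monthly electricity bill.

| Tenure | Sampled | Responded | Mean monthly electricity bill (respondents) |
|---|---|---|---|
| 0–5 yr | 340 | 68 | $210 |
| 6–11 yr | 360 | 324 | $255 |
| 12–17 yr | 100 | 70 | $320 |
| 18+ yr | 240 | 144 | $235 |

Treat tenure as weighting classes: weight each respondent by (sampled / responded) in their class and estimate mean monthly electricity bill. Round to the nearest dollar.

Class response rates: 0–5 yr 68/340 = 20%, 6–11 yr 324/360 = 90%, 12–17 yr 70/100 = 70%, 18+ yr 144/240 = 60%.
Each respondent's weight = sampled/responded in their class; summing within a class gives n_sampled, so:
  0–5 yr: 340 × 210 = 71,400
  6–11 yr: 360 × 255 = 91,800
  12–17 yr: 100 × 320 = 32,000
  18+ yr: 240 × 235 = 56,400
Adjusted estimate = 251,600 / 1,040 = 241.923 → $242.

$242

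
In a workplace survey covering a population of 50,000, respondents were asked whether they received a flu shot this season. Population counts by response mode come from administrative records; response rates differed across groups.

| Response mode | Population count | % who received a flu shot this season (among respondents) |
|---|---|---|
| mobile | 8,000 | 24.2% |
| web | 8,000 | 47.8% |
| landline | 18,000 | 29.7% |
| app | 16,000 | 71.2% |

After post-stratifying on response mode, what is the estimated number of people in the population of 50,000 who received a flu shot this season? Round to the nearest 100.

22,500

Each cell contributes its population count × the respondent rate:
  mobile: 8,000 × 24.2% = 1936
  web: 8,000 × 47.8% = 3824
  landline: 18,000 × 29.7% = 5346
  app: 16,000 × 71.2% = 11,392
Estimated total = 22,498 → 22,500.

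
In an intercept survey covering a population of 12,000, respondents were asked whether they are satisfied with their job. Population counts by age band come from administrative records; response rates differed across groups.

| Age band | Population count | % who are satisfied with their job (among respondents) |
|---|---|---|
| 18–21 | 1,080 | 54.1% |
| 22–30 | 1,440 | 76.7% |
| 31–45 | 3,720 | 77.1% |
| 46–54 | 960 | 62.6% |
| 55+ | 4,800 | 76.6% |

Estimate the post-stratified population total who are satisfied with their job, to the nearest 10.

Estimated count per cell = population count × respondent percentage:
  18–21: 1,080 × 54.1% = 584.28
  22–30: 1,440 × 76.7% = 1104.48
  31–45: 3,720 × 77.1% = 2868.12
  46–54: 960 × 62.6% = 600.96
  55+: 4,800 × 76.6% = 3676.8
Estimated total = 8834.64 → 8,830.

8,830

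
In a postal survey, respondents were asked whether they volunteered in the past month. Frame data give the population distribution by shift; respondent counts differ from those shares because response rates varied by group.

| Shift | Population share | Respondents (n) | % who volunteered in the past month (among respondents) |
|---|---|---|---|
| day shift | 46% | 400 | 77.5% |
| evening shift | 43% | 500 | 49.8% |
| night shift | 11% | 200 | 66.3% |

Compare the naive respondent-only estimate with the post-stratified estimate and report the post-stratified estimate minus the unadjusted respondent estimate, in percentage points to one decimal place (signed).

Unadjusted (pooled respondent) estimate weights by respondent counts:
  (400/1100)×77.5 + (500/1100)×49.8 + (200/1100)×66.3 = 62.8727%
Post-stratified estimate weights by population shares:
  0.46×77.5 + 0.43×49.8 + 0.11×66.3 = 64.357%
Difference = 64.357 − 62.8727 = 1.4843 pp.

+1.5 percentage points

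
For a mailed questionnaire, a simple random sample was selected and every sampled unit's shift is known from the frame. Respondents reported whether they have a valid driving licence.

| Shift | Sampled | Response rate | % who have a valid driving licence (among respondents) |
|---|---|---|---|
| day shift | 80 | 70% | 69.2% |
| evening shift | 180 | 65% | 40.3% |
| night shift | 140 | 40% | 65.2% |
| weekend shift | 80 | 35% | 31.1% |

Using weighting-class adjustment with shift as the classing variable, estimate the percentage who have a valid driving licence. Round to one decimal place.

With weight = n_sampled/n_responded per class, the weighted class total is n_sampled:
  day shift: 80 × 69.2 = 5536
  evening shift: 180 × 40.3 = 7254
  night shift: 140 × 65.2 = 9128
  weekend shift: 80 × 31.1 = 2488
Adjusted estimate = 24,406 / 480 = 50.8458 → 50.8%.

50.8%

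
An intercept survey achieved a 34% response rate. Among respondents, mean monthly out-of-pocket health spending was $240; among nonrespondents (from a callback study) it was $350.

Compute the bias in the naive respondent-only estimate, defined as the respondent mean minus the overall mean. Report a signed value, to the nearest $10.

Nonresponse fraction = 1 − 0.34 = 0.66.
Bias = (nonresponse fraction) × (respondent mean − nonrespondent mean)
     = 0.66 × (240 − 350) = 0.66 × -110 = -72.6.

-$70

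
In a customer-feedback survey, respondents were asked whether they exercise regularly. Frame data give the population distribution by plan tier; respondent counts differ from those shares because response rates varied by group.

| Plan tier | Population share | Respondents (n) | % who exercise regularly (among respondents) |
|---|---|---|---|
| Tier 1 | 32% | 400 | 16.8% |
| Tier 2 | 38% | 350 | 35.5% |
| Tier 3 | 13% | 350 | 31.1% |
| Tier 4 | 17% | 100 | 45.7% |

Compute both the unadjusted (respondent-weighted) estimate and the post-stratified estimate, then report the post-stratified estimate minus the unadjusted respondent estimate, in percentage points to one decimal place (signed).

Unadjusted (pooled respondent) estimate weights by respondent counts:
  (400/1200)×16.8 + (350/1200)×35.5 + (350/1200)×31.1 + (100/1200)×45.7 = 28.8333%
Post-stratifying to population shares instead:
  0.32×16.8 + 0.38×35.5 + 0.13×31.1 + 0.17×45.7 = 30.678%
Difference = 30.678 − 28.8333 = 1.8447 pp.

+1.8 percentage points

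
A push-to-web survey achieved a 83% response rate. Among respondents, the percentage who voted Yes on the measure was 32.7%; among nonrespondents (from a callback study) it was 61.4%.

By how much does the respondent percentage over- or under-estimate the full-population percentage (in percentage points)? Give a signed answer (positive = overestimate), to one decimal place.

Nonresponse fraction = 1 − 0.83 = 0.17.
Bias = (nonresponse fraction) × (respondent percentage − nonrespondent percentage)
     = 0.17 × (32.7 − 61.4) = 0.17 × -28.7 = -4.879.

-4.9 percentage points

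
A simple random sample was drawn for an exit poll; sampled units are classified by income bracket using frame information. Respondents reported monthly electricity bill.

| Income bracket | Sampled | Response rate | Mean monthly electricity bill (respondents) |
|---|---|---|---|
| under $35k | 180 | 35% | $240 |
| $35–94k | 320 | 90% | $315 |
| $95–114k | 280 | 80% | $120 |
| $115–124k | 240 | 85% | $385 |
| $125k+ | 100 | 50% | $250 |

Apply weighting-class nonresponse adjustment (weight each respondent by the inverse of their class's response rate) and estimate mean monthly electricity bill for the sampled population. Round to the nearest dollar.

Inverse-response-rate weighting restores each class to its sampled count, so class totals weight by n_sampled:
  under $35k: 180 × 240 = 43,200
  $35–94k: 320 × 315 = 100,800
  $95–114k: 280 × 120 = 33,600
  $115–124k: 240 × 385 = 92,400
  $125k+: 100 × 250 = 25,000
Adjusted estimate = 295,000 / 1,120 = 263.393 → $263.

$263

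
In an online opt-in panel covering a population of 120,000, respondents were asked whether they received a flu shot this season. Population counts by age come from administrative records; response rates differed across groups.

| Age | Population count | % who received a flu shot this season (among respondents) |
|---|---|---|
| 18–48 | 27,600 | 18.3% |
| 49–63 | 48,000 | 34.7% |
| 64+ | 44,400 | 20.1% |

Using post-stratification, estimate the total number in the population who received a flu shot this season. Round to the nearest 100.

30,600

Each cell contributes its population count × the respondent rate:
  18–48: 27,600 × 18.3% = 5050.8
  49–63: 48,000 × 34.7% = 16,656
  64+: 44,400 × 20.1% = 8924.4
Estimated total = 30631.2 → 30,600.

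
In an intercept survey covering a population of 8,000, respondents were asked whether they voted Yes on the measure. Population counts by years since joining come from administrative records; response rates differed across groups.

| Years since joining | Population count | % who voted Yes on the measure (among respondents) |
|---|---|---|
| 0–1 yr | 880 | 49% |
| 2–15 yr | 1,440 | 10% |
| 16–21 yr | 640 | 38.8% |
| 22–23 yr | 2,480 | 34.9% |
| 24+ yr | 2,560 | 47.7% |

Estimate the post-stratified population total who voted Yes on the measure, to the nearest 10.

2,910

Each cell contributes its population count × the respondent rate:
  0–1 yr: 880 × 49% = 431.2
  2–15 yr: 1,440 × 10% = 144
  16–21 yr: 640 × 38.8% = 248.32
  22–23 yr: 2,480 × 34.9% = 865.52
  24+ yr: 2,560 × 47.7% = 1221.12
Estimated total = 2910.16 → 2,910.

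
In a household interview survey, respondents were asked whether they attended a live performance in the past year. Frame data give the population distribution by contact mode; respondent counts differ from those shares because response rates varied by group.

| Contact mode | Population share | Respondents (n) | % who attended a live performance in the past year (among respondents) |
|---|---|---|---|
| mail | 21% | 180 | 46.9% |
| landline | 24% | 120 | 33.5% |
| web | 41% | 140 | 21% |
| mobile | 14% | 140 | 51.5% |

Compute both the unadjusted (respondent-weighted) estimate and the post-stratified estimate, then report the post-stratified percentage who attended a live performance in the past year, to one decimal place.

Unadjusted (pooled respondent) estimate weights by respondent counts:
  (180/580)×46.9 + (120/580)×33.5 + (140/580)×21 + (140/580)×51.5 = 38.9862%
Post-stratifying to population shares instead:
  0.21×46.9 + 0.24×33.5 + 0.41×21 + 0.14×51.5 = 33.709%

33.7%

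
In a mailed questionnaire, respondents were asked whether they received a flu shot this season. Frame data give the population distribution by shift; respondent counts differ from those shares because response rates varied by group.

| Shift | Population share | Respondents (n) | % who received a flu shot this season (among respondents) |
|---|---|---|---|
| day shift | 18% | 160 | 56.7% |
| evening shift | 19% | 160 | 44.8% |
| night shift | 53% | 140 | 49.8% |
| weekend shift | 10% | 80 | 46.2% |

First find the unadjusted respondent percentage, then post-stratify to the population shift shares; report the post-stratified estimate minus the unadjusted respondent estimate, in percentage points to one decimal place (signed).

-0.1 percentage points

Without adjustment, the pooled respondent share is:
  (160/540)×56.7 + (160/540)×44.8 + (140/540)×49.8 + (80/540)×46.2 = 49.8296%
Post-stratifying to population shares instead:
  0.18×56.7 + 0.19×44.8 + 0.53×49.8 + 0.1×46.2 = 49.732%
Difference = 49.732 − 49.8296 = -0.0976 pp.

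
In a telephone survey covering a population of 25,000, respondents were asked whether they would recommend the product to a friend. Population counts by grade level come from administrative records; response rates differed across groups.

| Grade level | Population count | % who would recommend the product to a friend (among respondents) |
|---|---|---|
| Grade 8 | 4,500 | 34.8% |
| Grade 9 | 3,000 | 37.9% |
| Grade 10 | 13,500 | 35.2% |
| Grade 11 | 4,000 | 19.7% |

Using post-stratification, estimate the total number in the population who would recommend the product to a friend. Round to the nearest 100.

8,200

Each cell contributes its population count × the respondent rate:
  Grade 8: 4,500 × 34.8% = 1566
  Grade 9: 3,000 × 37.9% = 1137
  Grade 10: 13,500 × 35.2% = 4752
  Grade 11: 4,000 × 19.7% = 788
Estimated total = 8243 → 8,200.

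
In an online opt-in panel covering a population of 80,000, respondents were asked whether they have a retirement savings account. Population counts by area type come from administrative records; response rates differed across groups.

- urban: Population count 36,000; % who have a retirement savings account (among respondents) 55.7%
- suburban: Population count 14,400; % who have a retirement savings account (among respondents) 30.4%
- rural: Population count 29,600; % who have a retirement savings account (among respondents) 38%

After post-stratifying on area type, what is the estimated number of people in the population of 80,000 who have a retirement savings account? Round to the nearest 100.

Apply each group's respondent rate to its population count:
  urban: 36,000 × 55.7% = 20,052
  suburban: 14,400 × 30.4% = 4377.6
  rural: 29,600 × 38% = 11,248
Estimated total = 35677.6 → 35,700.

35,700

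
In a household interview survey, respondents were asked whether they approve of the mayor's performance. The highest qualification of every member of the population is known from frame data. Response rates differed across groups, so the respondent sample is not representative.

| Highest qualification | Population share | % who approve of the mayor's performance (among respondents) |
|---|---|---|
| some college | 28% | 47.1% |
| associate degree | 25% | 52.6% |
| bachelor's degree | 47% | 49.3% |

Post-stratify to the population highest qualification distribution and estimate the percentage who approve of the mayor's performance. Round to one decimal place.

Post-stratification weights by population share, not respondent share:
  some college: 0.28 × 47.1 = 13.188
  associate degree: 0.25 × 52.6 = 13.15
  bachelor's degree: 0.47 × 49.3 = 23.171
Post-stratified estimate = 49.509 → 49.5%.

49.5%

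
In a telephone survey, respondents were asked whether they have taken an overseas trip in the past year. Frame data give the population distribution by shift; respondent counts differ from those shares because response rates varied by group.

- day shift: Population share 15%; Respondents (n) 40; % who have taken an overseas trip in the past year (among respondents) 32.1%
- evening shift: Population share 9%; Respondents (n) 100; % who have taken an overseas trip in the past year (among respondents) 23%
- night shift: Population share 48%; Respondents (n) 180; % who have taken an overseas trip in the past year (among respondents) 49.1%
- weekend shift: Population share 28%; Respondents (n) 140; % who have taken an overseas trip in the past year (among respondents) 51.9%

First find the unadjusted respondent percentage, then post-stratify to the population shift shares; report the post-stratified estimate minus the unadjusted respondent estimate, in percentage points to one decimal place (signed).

Unadjusted (pooled respondent) estimate weights by respondent counts:
  (40/460)×32.1 + (100/460)×23 + (180/460)×49.1 + (140/460)×51.9 = 42.8%
Post-stratified estimate weights by population shares:
  0.15×32.1 + 0.09×23 + 0.48×49.1 + 0.28×51.9 = 44.985%
Difference = 44.985 − 42.8 = 2.185 pp.

+2.2 percentage points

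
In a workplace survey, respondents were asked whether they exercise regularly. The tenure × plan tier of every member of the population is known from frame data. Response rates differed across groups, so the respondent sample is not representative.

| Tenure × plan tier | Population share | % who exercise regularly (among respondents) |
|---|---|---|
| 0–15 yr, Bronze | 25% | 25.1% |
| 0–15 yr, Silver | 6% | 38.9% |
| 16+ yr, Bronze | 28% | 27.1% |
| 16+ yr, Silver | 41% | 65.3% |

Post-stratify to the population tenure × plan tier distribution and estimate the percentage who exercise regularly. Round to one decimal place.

43.0%

Reweight to the known tenure × plan tier distribution:
  0–15 yr, Bronze: 0.25 × 25.1 = 6.275
  0–15 yr, Silver: 0.06 × 38.9 = 2.334
  16+ yr, Bronze: 0.28 × 27.1 = 7.588
  16+ yr, Silver: 0.41 × 65.3 = 26.773
Post-stratified estimate = 42.97 → 43.0%.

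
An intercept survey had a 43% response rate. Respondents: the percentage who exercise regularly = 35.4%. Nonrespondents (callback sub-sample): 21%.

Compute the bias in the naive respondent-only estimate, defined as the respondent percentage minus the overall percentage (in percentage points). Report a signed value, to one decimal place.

Nonresponse fraction = 1 − 0.43 = 0.57.
Bias = (nonresponse fraction) × (respondent percentage − nonrespondent percentage)
     = 0.57 × (35.4 − 21) = 0.57 × 14.4 = 8.208.

+8.2 percentage points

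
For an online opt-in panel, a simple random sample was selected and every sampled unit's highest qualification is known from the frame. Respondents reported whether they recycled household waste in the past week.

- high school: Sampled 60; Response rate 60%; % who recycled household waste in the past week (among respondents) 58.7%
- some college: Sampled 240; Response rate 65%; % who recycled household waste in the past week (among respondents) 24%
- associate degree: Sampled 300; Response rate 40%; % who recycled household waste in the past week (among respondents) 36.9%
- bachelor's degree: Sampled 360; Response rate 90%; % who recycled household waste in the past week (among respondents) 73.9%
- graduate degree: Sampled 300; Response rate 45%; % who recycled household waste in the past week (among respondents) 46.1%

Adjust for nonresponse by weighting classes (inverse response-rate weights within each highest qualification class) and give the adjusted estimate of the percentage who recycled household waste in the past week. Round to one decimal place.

48.2%

With weight = n_sampled/n_responded per class, the weighted class total is n_sampled:
  high school: 60 × 58.7 = 3522
  some college: 240 × 24 = 5760
  associate degree: 300 × 36.9 = 11,070
  bachelor's degree: 360 × 73.9 = 26604
  graduate degree: 300 × 46.1 = 13,830
Adjusted estimate = 60,786 / 1,260 = 48.2429 → 48.2%.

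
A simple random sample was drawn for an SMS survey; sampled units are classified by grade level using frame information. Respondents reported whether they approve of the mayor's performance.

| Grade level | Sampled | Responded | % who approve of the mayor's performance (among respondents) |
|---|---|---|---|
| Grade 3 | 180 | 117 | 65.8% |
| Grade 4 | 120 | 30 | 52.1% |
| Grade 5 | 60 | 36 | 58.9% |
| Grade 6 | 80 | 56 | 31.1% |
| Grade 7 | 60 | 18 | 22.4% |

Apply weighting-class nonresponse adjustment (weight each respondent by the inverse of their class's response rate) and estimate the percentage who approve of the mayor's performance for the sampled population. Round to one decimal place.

Class response rates: Grade 3 117/180 = 65%, Grade 4 30/120 = 25%, Grade 5 36/60 = 60%, Grade 6 56/80 = 70%, Grade 7 18/60 = 30%.
Weighting each respondent by the inverse class response rate inflates each class back to its sampled size, so the class weight is n_sampled:
  Grade 3: 180 × 65.8 = 11,844
  Grade 4: 120 × 52.1 = 6252
  Grade 5: 60 × 58.9 = 3534
  Grade 6: 80 × 31.1 = 2488
  Grade 7: 60 × 22.4 = 1344
Adjusted estimate = 25,462 / 500 = 50.924 → 50.9%.

50.9%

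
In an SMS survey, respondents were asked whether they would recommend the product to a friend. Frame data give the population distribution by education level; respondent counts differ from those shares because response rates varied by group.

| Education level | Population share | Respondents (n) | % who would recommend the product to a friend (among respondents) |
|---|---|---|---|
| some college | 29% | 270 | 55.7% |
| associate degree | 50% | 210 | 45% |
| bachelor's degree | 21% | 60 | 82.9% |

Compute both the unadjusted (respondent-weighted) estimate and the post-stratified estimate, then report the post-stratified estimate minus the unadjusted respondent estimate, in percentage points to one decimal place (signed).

+1.5 percentage points

Unadjusted (pooled respondent) estimate weights by respondent counts:
  (270/540)×55.7 + (210/540)×45 + (60/540)×82.9 = 54.5611%
Post-stratified estimate weights by population shares:
  0.29×55.7 + 0.5×45 + 0.21×82.9 = 56.062%
Difference = 56.062 − 54.5611 = 1.5009 pp.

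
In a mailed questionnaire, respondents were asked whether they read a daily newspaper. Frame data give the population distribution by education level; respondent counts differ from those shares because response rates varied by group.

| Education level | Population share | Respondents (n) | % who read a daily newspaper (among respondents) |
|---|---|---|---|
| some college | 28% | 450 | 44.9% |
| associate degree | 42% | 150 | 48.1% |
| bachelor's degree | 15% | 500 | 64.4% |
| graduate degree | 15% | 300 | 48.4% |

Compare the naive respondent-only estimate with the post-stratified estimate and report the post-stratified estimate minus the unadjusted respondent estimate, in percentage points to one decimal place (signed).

-3.3 percentage points

Without adjustment, the pooled respondent share is:
  (450/1400)×44.9 + (150/1400)×48.1 + (500/1400)×64.4 + (300/1400)×48.4 = 52.9571%
Post-stratifying to population shares instead:
  0.28×44.9 + 0.42×48.1 + 0.15×64.4 + 0.15×48.4 = 49.694%
Difference = 49.694 − 52.9571 = -3.2631 pp.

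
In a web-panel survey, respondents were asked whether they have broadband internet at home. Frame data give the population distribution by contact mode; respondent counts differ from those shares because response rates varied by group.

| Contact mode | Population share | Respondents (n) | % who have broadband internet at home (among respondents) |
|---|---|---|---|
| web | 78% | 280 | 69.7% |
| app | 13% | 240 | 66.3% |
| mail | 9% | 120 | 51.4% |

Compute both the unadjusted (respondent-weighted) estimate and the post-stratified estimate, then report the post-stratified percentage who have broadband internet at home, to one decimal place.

67.6%

Naive respondent-only estimate (weights = respondent counts):
  (280/640)×69.7 + (240/640)×66.3 + (120/640)×51.4 = 64.9938%
Reweighting by population contact mode shares:
  0.78×69.7 + 0.13×66.3 + 0.09×51.4 = 67.611%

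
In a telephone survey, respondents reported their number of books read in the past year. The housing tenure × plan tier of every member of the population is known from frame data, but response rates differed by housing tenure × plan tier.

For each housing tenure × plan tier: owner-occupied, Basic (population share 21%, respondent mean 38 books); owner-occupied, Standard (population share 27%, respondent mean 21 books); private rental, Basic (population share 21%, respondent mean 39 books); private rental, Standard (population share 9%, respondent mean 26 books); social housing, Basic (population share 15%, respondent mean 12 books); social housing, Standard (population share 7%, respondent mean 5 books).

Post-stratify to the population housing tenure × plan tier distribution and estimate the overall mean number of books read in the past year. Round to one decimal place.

Each cell contributes population-share × respondent value:
  owner-occupied, Basic: 0.21 × 38 = 7.98
  owner-occupied, Standard: 0.27 × 21 = 5.67
  private rental, Basic: 0.21 × 39 = 8.19
  private rental, Standard: 0.09 × 26 = 2.34
  social housing, Basic: 0.15 × 12 = 1.8
  social housing, Standard: 0.07 × 5 = 0.35
Post-stratified estimate = 26.33 → 26.3.

26.3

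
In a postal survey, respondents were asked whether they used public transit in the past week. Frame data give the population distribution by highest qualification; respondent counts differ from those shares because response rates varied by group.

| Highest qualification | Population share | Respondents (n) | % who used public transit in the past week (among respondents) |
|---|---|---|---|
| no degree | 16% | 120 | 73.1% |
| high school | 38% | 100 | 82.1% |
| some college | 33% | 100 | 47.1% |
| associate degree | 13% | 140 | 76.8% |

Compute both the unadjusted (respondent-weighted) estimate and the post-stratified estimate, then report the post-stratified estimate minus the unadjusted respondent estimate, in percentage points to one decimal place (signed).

Unadjusted (pooled respondent) estimate weights by respondent counts:
  (120/460)×73.1 + (100/460)×82.1 + (100/460)×47.1 + (140/460)×76.8 = 70.5304%
Reweighting by population highest qualification shares:
  0.16×73.1 + 0.38×82.1 + 0.33×47.1 + 0.13×76.8 = 68.421%
Difference = 68.421 − 70.5304 = -2.1094 pp.

-2.1 percentage points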